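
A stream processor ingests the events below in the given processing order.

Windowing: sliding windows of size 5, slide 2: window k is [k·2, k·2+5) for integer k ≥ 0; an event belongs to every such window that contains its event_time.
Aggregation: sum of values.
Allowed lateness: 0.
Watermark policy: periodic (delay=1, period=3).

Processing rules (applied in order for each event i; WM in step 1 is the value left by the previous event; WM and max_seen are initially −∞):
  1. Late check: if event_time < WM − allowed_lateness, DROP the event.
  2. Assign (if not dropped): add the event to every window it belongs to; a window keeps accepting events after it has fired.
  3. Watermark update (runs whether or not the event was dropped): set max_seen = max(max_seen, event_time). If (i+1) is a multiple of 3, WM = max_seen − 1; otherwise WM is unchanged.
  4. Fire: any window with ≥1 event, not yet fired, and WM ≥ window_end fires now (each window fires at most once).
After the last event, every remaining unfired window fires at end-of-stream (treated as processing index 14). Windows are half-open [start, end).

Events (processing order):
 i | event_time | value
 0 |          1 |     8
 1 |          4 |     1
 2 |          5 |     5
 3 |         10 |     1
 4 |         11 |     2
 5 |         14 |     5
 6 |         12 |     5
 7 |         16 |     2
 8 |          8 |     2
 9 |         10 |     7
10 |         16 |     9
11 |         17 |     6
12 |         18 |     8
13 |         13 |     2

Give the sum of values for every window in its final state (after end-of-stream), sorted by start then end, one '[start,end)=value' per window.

[0,5)=9 [2,7)=6 [4,9)=6 [6,11)=1 [8,13)=3 [10,15)=8 [12,17)=16 [14,19)=30 [16,21)=25 [18,23)=8

i=0 t=1 v=8: → [0,5); WM=−∞
i=1 t=4 v=1: → [4,9),[2,7),[0,5); WM=−∞
i=2 t=5 v=5: → [4,9),[2,7); WM=4
i=3 t=10 v=1: → [10,15),[8,13),[6,11); WM=4
i=4 t=11 v=2: → [10,15),[8,13); WM=4
i=5 t=14 v=5: → [14,19),[12,17),[10,15); WM=13; [0,5) fires=9 [2,7) fires=6 [4,9) fires=6 [6,11) fires=1 [8,13) fires=3
i=6 t=12 v=5: DROP (t<13-0); WM=13
i=7 t=16 v=2: → [16,21),[14,19),[12,17); WM=13
i=8 t=8 v=2: DROP (t<13-0); WM=15; [10,15) fires=8
i=9 t=10 v=7: DROP (t<15-0); WM=15
i=10 t=16 v=9: → [16,21),[14,19),[12,17); WM=15
i=11 t=17 v=6: → [16,21),[14,19); WM=16
i=12 t=18 v=8: → [18,23),[16,21),[14,19); WM=16
i=13 t=13 v=2: DROP (t<16-0); WM=16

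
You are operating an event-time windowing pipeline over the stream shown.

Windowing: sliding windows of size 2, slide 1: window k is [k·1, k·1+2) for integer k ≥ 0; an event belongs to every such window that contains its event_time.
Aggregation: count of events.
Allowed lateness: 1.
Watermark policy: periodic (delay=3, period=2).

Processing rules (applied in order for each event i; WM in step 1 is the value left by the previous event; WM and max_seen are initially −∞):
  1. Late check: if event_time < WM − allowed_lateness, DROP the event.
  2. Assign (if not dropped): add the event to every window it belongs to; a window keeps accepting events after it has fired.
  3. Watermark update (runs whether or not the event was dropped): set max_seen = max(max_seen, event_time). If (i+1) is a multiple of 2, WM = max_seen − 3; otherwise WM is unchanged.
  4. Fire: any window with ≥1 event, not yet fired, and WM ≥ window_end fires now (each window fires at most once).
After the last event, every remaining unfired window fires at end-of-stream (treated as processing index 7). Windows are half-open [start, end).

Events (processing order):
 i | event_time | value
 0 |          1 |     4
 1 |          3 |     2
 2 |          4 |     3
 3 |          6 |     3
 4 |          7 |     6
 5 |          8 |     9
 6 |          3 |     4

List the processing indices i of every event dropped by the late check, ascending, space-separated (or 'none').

i=0 t=1 v=4: → [1,3),[0,2); WM=−∞
i=1 t=3 v=2: → [3,5),[2,4); WM=0
i=2 t=4 v=3: → [4,6),[3,5); WM=0
i=3 t=6 v=3: → [6,8),[5,7); WM=3; [0,2) fires=1 [1,3) fires=1
i=4 t=7 v=6: → [7,9),[6,8); WM=3
i=5 t=8 v=9: → [8,10),[7,9); WM=5; [2,4) fires=1 [3,5) fires=2
i=6 t=3 v=4: DROP (t<5-1); WM=5

6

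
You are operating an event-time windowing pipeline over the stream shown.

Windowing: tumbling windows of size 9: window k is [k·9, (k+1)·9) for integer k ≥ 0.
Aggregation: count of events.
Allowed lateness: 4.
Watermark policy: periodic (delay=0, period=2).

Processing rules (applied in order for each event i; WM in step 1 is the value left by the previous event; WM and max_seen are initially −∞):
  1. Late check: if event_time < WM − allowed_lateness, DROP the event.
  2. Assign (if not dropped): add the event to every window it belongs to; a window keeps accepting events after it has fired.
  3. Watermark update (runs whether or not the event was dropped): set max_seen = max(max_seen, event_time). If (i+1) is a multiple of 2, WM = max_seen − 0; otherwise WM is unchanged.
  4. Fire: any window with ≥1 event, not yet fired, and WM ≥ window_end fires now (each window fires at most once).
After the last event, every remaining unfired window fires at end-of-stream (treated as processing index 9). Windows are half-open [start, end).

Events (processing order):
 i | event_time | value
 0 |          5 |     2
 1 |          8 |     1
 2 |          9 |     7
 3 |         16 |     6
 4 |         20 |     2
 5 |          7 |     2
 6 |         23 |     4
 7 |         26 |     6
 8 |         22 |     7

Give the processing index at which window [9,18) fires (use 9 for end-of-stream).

i=0 t=5 v=2: → [0,9); WM=−∞
i=1 t=8 v=1: → [0,9); WM=8
i=2 t=9 v=7: → [9,18); WM=8
i=3 t=16 v=6: → [9,18); WM=16; [0,9) fires=2
i=4 t=20 v=2: → [18,27); WM=16
i=5 t=7 v=2: DROP (t<16-4); WM=20; [9,18) fires=2
i=6 t=23 v=4: → [18,27); WM=20
i=7 t=26 v=6: → [18,27); WM=26
i=8 t=22 v=7: → [18,27); WM=26

5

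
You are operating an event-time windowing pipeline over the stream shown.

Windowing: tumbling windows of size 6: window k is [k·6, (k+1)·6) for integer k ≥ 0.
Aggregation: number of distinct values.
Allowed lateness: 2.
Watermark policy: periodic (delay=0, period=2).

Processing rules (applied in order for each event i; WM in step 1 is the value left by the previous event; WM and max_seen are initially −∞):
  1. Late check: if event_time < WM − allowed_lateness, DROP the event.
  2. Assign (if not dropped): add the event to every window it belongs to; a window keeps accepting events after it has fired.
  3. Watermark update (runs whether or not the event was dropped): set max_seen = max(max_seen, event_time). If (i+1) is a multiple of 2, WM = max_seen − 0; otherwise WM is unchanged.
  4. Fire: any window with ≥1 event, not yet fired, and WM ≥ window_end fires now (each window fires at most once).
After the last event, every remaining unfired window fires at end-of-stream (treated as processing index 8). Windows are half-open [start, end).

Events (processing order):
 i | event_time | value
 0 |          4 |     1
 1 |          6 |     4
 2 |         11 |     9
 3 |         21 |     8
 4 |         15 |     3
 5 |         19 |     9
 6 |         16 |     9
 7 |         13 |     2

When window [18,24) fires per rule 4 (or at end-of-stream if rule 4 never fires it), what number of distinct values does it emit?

i=0 t=4 v=1: → [0,6); WM=−∞
i=1 t=6 v=4: → [6,12); WM=6; [0,6) fires=1
i=2 t=11 v=9: → [6,12); WM=6
i=3 t=21 v=8: → [18,24); WM=21; [6,12) fires=2
i=4 t=15 v=3: DROP (t<21-2); WM=21
i=5 t=19 v=9: → [18,24); WM=21
i=6 t=16 v=9: DROP (t<21-2); WM=21
i=7 t=13 v=2: DROP (t<21-2); WM=21

2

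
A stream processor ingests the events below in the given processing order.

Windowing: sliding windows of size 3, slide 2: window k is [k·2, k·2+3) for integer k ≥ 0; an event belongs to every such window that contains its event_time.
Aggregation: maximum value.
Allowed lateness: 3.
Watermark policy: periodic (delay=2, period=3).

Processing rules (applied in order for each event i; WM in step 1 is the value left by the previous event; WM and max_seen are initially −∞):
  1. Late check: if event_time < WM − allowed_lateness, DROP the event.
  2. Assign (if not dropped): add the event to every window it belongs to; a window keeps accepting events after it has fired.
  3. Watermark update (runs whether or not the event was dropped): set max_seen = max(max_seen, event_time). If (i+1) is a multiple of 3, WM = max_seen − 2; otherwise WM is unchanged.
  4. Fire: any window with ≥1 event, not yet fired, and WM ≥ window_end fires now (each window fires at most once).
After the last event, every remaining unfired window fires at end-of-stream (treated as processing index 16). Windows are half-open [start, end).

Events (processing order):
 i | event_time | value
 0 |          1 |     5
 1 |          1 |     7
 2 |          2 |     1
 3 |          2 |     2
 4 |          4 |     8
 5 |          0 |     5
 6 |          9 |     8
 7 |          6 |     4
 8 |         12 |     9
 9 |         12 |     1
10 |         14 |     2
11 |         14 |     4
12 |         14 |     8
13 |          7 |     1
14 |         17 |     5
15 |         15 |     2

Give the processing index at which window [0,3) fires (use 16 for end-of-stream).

i=0 t=1 v=5: → [0,3); WM=−∞
i=1 t=1 v=7: → [0,3); WM=−∞
i=2 t=2 v=1: → [2,5),[0,3); WM=0
i=3 t=2 v=2: → [2,5),[0,3); WM=0
i=4 t=4 v=8: → [4,7),[2,5); WM=0
i=5 t=0 v=5: → [0,3); WM=2
i=6 t=9 v=8: → [8,11); WM=2
i=7 t=6 v=4: → [6,9),[4,7); WM=2
i=8 t=12 v=9: → [12,15),[10,13); WM=10; [0,3) fires=7 [2,5) fires=8 [4,7) fires=8 [6,9) fires=4
i=9 t=12 v=1: → [12,15),[10,13); WM=10
i=10 t=14 v=2: → [14,17),[12,15); WM=10
i=11 t=14 v=4: → [14,17),[12,15); WM=12; [8,11) fires=8
i=12 t=14 v=8: → [14,17),[12,15); WM=12
i=13 t=7 v=1: DROP (t<12-3); WM=12
i=14 t=17 v=5: → [16,19); WM=15; [10,13) fires=9 [12,15) fires=9
i=15 t=15 v=2: → [14,17); WM=15

8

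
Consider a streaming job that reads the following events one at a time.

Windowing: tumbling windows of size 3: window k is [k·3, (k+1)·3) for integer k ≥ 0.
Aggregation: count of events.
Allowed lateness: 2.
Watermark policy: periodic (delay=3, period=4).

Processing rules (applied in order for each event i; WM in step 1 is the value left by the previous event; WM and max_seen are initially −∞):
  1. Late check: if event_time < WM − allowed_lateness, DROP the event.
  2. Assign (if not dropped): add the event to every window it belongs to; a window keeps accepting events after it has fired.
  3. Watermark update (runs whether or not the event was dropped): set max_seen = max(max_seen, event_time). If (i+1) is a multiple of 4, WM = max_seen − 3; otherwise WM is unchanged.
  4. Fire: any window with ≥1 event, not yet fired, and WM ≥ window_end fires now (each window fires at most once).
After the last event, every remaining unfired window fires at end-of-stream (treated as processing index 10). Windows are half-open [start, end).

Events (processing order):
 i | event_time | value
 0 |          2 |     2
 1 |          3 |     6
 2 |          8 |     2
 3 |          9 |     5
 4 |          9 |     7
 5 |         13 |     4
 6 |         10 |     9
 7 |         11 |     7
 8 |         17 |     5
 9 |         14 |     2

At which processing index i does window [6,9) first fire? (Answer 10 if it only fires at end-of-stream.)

7

i=0 t=2 v=2: → [0,3); WM=−∞
i=1 t=3 v=6: → [3,6); WM=−∞
i=2 t=8 v=2: → [6,9); WM=−∞
i=3 t=9 v=5: → [9,12); WM=6; [0,3) fires=1 [3,6) fires=1
i=4 t=9 v=7: → [9,12); WM=6
i=5 t=13 v=4: → [12,15); WM=6
i=6 t=10 v=9: → [9,12); WM=6
i=7 t=11 v=7: → [9,12); WM=10; [6,9) fires=1
i=8 t=17 v=5: → [15,18); WM=10
i=9 t=14 v=2: → [12,15); WM=10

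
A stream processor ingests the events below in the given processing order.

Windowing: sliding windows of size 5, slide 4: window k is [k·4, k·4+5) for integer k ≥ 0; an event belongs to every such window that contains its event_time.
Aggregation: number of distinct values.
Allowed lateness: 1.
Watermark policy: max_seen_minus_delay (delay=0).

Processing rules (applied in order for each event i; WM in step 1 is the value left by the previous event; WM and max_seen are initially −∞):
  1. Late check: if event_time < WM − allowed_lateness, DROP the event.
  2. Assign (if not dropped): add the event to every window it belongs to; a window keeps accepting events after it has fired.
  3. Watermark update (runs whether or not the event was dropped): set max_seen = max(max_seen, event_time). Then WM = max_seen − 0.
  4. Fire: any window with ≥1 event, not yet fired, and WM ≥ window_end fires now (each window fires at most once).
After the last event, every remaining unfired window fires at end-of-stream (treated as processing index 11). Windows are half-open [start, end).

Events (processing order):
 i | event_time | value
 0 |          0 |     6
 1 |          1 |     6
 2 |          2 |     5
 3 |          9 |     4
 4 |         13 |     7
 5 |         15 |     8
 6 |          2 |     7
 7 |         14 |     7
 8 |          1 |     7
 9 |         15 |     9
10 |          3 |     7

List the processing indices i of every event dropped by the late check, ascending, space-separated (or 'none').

6 8 10

i=0 t=0 v=6: → [0,5); WM=0
i=1 t=1 v=6: → [0,5); WM=1
i=2 t=2 v=5: → [0,5); WM=2
i=3 t=9 v=4: → [8,13); WM=9; [0,5) fires=2
i=4 t=13 v=7: → [12,17); WM=13; [8,13) fires=1
i=5 t=15 v=8: → [12,17); WM=15
i=6 t=2 v=7: DROP (t<15-1); WM=15
i=7 t=14 v=7: → [12,17); WM=15
i=8 t=1 v=7: DROP (t<15-1); WM=15
i=9 t=15 v=9: → [12,17); WM=15
i=10 t=3 v=7: DROP (t<15-1); WM=15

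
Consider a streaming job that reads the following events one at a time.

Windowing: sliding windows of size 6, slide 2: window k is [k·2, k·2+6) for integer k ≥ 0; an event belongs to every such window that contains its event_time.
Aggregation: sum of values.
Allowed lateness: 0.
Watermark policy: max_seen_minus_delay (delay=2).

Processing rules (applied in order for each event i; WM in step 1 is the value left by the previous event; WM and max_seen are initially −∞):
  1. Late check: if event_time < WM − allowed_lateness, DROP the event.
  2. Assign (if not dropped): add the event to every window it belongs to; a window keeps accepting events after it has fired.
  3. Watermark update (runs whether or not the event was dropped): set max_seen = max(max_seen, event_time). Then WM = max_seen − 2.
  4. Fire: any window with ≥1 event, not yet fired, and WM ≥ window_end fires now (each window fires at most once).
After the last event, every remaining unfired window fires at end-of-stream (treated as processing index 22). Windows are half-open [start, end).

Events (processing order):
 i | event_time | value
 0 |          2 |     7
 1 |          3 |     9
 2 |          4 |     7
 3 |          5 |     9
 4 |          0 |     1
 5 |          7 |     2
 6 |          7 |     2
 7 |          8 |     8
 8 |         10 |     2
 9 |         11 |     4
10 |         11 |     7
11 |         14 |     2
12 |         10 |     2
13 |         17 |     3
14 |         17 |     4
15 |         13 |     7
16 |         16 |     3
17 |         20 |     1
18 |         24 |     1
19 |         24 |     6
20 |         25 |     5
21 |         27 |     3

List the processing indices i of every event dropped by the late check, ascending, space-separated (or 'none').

i=0 t=2 v=7: → [2,8),[0,6); WM=0
i=1 t=3 v=9: → [2,8),[0,6); WM=1
i=2 t=4 v=7: → [4,10),[2,8),[0,6); WM=2
i=3 t=5 v=9: → [4,10),[2,8),[0,6); WM=3
i=4 t=0 v=1: DROP (t<3-0); WM=3
i=5 t=7 v=2: → [6,12),[4,10),[2,8); WM=5
i=6 t=7 v=2: → [6,12),[4,10),[2,8); WM=5
i=7 t=8 v=8: → [8,14),[6,12),[4,10); WM=6; [0,6) fires=32
i=8 t=10 v=2: → [10,16),[8,14),[6,12); WM=8; [2,8) fires=36
i=9 t=11 v=4: → [10,16),[8,14),[6,12); WM=9
i=10 t=11 v=7: → [10,16),[8,14),[6,12); WM=9
i=11 t=14 v=2: → [14,20),[12,18),[10,16); WM=12; [4,10) fires=28 [6,12) fires=25
i=12 t=10 v=2: DROP (t<12-0); WM=12
i=13 t=17 v=3: → [16,22),[14,20),[12,18); WM=15; [8,14) fires=21
i=14 t=17 v=4: → [16,22),[14,20),[12,18); WM=15
i=15 t=13 v=7: DROP (t<15-0); WM=15
i=16 t=16 v=3: → [16,22),[14,20),[12,18); WM=15
i=17 t=20 v=1: → [20,26),[18,24),[16,22); WM=18; [10,16) fires=15 [12,18) fires=12
i=18 t=24 v=1: → [24,30),[22,28),[20,26); WM=22; [14,20) fires=12 [16,22) fires=11
i=19 t=24 v=6: → [24,30),[22,28),[20,26); WM=22
i=20 t=25 v=5: → [24,30),[22,28),[20,26); WM=23
i=21 t=27 v=3: → [26,32),[24,30),[22,28); WM=25; [18,24) fires=1

4 12 15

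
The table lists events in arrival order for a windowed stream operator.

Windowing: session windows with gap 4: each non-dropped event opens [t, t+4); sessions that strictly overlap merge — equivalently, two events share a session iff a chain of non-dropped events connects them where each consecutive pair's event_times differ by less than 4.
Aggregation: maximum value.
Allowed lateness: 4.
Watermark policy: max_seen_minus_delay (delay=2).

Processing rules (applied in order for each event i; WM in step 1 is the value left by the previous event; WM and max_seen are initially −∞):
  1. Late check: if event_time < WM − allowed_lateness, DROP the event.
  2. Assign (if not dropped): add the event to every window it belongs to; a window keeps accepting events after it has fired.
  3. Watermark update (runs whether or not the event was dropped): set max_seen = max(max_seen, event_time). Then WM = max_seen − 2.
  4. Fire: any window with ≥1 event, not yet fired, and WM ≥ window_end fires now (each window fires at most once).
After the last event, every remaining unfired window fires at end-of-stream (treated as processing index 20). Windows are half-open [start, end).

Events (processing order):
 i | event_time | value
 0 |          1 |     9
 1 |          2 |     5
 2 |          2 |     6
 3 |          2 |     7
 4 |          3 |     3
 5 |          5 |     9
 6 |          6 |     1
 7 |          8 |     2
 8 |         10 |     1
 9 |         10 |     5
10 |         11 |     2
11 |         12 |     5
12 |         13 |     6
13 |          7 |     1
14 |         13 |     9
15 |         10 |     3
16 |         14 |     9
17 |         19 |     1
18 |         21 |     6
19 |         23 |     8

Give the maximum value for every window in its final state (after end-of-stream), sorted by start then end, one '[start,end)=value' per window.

i=0 t=1 v=9: → [1,5); WM=-1
i=1 t=2 v=5: → [1,6); WM=0
i=2 t=2 v=6: → [1,6); WM=0
i=3 t=2 v=7: → [1,6); WM=0
i=4 t=3 v=3: → [1,7); WM=1
i=5 t=5 v=9: → [1,9); WM=3
i=6 t=6 v=1: → [1,10); WM=4
i=7 t=8 v=2: → [1,12); WM=6
i=8 t=10 v=1: → [1,14); WM=8
i=9 t=10 v=5: → [1,14); WM=8
i=10 t=11 v=2: → [1,15); WM=9
i=11 t=12 v=5: → [1,16); WM=10
i=12 t=13 v=6: → [1,17); WM=11
i=13 t=7 v=1: → [1,17); WM=11
i=14 t=13 v=9: → [1,17); WM=11
i=15 t=10 v=3: → [1,17); WM=11
i=16 t=14 v=9: → [1,18); WM=12
i=17 t=19 v=1: → [19,23); WM=17
i=18 t=21 v=6: → [19,25); WM=19
i=19 t=23 v=8: → [19,27); WM=21

[1,18)=9 [19,27)=8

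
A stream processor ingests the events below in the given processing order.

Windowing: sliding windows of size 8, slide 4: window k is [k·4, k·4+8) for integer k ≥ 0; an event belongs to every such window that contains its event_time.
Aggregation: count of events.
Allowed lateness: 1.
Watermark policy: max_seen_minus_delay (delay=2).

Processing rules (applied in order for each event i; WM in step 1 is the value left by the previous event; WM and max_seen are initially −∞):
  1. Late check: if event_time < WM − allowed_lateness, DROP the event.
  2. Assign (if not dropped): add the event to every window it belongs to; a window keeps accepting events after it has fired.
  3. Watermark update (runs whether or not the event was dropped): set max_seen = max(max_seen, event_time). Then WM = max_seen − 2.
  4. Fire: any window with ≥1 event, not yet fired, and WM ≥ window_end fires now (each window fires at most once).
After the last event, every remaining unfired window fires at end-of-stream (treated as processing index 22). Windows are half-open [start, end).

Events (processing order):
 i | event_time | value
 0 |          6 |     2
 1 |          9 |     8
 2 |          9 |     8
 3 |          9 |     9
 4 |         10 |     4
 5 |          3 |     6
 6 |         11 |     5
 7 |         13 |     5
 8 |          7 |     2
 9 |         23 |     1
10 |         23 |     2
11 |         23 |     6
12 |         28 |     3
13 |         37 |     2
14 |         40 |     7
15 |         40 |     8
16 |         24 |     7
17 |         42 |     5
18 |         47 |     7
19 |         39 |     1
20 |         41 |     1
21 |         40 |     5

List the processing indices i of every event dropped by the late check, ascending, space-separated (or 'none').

5 8 16 19 20 21

i=0 t=6 v=2: → [4,12),[0,8); WM=4
i=1 t=9 v=8: → [8,16),[4,12); WM=7
i=2 t=9 v=8: → [8,16),[4,12); WM=7
i=3 t=9 v=9: → [8,16),[4,12); WM=7
i=4 t=10 v=4: → [8,16),[4,12); WM=8; [0,8) fires=1
i=5 t=3 v=6: DROP (t<8-1); WM=8
i=6 t=11 v=5: → [8,16),[4,12); WM=9
i=7 t=13 v=5: → [12,20),[8,16); WM=11
i=8 t=7 v=2: DROP (t<11-1); WM=11
i=9 t=23 v=1: → [20,28),[16,24); WM=21; [4,12) fires=6 [8,16) fires=6 [12,20) fires=1
i=10 t=23 v=2: → [20,28),[16,24); WM=21
i=11 t=23 v=6: → [20,28),[16,24); WM=21
i=12 t=28 v=3: → [28,36),[24,32); WM=26; [16,24) fires=3
i=13 t=37 v=2: → [36,44),[32,40); WM=35; [20,28) fires=3 [24,32) fires=1
i=14 t=40 v=7: → [40,48),[36,44); WM=38; [28,36) fires=1
i=15 t=40 v=8: → [40,48),[36,44); WM=38
i=16 t=24 v=7: DROP (t<38-1); WM=38
i=17 t=42 v=5: → [40,48),[36,44); WM=40; [32,40) fires=1
i=18 t=47 v=7: → [44,52),[40,48); WM=45; [36,44) fires=4
i=19 t=39 v=1: DROP (t<45-1); WM=45
i=20 t=41 v=1: DROP (t<45-1); WM=45
i=21 t=40 v=5: DROP (t<45-1); WM=45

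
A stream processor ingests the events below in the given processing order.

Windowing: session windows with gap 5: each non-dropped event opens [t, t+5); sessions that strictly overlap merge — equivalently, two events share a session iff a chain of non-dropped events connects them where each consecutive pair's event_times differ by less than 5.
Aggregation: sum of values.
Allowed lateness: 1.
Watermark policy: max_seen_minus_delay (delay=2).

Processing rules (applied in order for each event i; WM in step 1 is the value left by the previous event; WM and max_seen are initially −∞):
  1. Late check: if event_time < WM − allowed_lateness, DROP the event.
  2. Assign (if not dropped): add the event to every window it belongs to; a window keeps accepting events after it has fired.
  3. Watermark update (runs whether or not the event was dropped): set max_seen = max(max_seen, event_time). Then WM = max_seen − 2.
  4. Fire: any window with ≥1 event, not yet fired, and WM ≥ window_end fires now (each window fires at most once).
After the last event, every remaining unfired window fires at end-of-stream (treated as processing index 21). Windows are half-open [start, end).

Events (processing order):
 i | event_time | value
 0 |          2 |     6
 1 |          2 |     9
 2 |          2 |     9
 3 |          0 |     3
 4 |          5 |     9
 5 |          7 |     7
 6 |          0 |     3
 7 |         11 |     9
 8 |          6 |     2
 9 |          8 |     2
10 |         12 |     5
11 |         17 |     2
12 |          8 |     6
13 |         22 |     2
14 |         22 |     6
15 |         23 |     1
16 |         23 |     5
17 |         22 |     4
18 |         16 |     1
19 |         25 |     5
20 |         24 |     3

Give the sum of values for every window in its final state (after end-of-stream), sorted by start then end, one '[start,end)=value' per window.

[0,17)=59 [17,22)=2 [22,30)=26

i=0 t=2 v=6: → [2,7); WM=0
i=1 t=2 v=9: → [2,7); WM=0
i=2 t=2 v=9: → [2,7); WM=0
i=3 t=0 v=3: → [0,7); WM=0
i=4 t=5 v=9: → [0,10); WM=3
i=5 t=7 v=7: → [0,12); WM=5
i=6 t=0 v=3: DROP (t<5-1); WM=5
i=7 t=11 v=9: → [0,16); WM=9
i=8 t=6 v=2: DROP (t<9-1); WM=9
i=9 t=8 v=2: → [0,16); WM=9
i=10 t=12 v=5: → [0,17); WM=10
i=11 t=17 v=2: → [17,22); WM=15
i=12 t=8 v=6: DROP (t<15-1); WM=15
i=13 t=22 v=2: → [22,27); WM=20
i=14 t=22 v=6: → [22,27); WM=20
i=15 t=23 v=1: → [22,28); WM=21
i=16 t=23 v=5: → [22,28); WM=21
i=17 t=22 v=4: → [22,28); WM=21
i=18 t=16 v=1: DROP (t<21-1); WM=21
i=19 t=25 v=5: → [22,30); WM=23
i=20 t=24 v=3: → [22,30); WM=23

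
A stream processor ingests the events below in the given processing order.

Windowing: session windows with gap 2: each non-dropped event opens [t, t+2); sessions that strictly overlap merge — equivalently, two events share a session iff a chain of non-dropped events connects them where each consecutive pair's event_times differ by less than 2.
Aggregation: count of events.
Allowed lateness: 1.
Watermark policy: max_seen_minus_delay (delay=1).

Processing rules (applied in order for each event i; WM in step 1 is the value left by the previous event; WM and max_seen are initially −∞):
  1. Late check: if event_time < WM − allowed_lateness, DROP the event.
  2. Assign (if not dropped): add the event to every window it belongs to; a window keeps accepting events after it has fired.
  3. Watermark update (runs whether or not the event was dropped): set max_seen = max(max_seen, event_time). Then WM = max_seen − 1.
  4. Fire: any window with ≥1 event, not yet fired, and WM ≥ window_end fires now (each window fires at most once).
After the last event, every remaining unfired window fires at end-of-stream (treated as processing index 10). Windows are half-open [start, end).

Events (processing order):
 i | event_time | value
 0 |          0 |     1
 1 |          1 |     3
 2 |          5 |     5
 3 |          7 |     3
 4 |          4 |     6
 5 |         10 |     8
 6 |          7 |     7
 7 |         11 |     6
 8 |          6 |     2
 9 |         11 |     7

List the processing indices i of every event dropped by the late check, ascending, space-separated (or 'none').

i=0 t=0 v=1: → [0,2); WM=-1
i=1 t=1 v=3: → [0,3); WM=0
i=2 t=5 v=5: → [5,7); WM=4
i=3 t=7 v=3: → [7,9); WM=6
i=4 t=4 v=6: DROP (t<6-1); WM=6
i=5 t=10 v=8: → [10,12); WM=9
i=6 t=7 v=7: DROP (t<9-1); WM=9
i=7 t=11 v=6: → [10,13); WM=10
i=8 t=6 v=2: DROP (t<10-1); WM=10
i=9 t=11 v=7: → [10,13); WM=10

4 6 8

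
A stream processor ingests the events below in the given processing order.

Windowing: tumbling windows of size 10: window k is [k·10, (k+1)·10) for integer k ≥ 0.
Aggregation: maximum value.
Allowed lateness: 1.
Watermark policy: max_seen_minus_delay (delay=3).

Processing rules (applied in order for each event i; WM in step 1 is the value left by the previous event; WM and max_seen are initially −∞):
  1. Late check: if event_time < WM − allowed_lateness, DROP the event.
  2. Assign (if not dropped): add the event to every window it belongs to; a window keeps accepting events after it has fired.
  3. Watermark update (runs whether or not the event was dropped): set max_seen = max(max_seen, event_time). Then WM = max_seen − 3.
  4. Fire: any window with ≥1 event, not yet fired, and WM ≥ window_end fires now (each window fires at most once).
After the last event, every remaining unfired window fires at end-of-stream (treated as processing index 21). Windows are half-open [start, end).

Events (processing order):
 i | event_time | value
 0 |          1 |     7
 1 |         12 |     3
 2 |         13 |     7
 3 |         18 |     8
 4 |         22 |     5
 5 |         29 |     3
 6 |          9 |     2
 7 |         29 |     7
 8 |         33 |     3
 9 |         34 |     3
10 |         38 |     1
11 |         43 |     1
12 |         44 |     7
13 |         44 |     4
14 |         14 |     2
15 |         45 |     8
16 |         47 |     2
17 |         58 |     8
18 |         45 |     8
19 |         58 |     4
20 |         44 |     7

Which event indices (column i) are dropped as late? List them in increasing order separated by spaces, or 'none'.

i=0 t=1 v=7: → [0,10); WM=-2
i=1 t=12 v=3: → [10,20); WM=9
i=2 t=13 v=7: → [10,20); WM=10; [0,10) fires=7
i=3 t=18 v=8: → [10,20); WM=15
i=4 t=22 v=5: → [20,30); WM=19
i=5 t=29 v=3: → [20,30); WM=26; [10,20) fires=8
i=6 t=9 v=2: DROP (t<26-1); WM=26
i=7 t=29 v=7: → [20,30); WM=26
i=8 t=33 v=3: → [30,40); WM=30; [20,30) fires=7
i=9 t=34 v=3: → [30,40); WM=31
i=10 t=38 v=1: → [30,40); WM=35
i=11 t=43 v=1: → [40,50); WM=40; [30,40) fires=3
i=12 t=44 v=7: → [40,50); WM=41
i=13 t=44 v=4: → [40,50); WM=41
i=14 t=14 v=2: DROP (t<41-1); WM=41
i=15 t=45 v=8: → [40,50); WM=42
i=16 t=47 v=2: → [40,50); WM=44
i=17 t=58 v=8: → [50,60); WM=55; [40,50) fires=8
i=18 t=45 v=8: DROP (t<55-1); WM=55
i=19 t=58 v=4: → [50,60); WM=55
i=20 t=44 v=7: DROP (t<55-1); WM=55

6 14 18 20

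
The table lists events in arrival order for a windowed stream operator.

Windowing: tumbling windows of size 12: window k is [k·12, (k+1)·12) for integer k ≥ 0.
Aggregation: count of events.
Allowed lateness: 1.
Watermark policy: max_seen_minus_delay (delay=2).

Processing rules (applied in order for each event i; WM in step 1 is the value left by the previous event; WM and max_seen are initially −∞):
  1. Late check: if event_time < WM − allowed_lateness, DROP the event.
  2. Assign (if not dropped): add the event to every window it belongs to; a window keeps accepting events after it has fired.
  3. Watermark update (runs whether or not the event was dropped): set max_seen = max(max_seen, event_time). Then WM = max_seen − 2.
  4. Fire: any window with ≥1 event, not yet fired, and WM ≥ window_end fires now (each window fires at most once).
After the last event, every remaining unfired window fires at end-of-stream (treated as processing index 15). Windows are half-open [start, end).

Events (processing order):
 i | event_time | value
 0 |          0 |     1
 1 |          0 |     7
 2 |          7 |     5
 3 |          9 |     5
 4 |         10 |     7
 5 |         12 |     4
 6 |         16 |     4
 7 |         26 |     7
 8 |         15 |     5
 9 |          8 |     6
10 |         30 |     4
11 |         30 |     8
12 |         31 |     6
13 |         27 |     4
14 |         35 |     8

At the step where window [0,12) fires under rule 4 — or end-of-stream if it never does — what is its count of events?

i=0 t=0 v=1: → [0,12); WM=-2
i=1 t=0 v=7: → [0,12); WM=-2
i=2 t=7 v=5: → [0,12); WM=5
i=3 t=9 v=5: → [0,12); WM=7
i=4 t=10 v=7: → [0,12); WM=8
i=5 t=12 v=4: → [12,24); WM=10
i=6 t=16 v=4: → [12,24); WM=14; [0,12) fires=5
i=7 t=26 v=7: → [24,36); WM=24; [12,24) fires=2
i=8 t=15 v=5: DROP (t<24-1); WM=24
i=9 t=8 v=6: DROP (t<24-1); WM=24
i=10 t=30 v=4: → [24,36); WM=28
i=11 t=30 v=8: → [24,36); WM=28
i=12 t=31 v=6: → [24,36); WM=29
i=13 t=27 v=4: DROP (t<29-1); WM=29
i=14 t=35 v=8: → [24,36); WM=33

5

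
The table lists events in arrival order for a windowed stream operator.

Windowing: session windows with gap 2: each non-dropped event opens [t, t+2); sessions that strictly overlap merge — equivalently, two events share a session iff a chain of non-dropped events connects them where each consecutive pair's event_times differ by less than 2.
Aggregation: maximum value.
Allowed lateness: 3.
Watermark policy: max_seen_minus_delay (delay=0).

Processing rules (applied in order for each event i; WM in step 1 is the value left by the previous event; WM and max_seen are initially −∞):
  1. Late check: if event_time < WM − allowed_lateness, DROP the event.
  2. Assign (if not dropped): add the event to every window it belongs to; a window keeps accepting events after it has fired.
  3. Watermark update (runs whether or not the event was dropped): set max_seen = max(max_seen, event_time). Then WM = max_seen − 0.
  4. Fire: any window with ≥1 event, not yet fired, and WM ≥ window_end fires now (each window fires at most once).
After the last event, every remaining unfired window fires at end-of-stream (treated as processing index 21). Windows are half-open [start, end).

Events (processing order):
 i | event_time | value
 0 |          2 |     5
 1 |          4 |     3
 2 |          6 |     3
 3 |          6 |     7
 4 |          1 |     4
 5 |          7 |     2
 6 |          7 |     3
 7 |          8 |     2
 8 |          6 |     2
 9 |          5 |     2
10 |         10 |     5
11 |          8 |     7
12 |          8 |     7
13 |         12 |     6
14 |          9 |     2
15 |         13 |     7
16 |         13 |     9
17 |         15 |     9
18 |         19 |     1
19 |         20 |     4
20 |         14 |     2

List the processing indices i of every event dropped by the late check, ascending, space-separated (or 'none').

4 20

i=0 t=2 v=5: → [2,4); WM=2
i=1 t=4 v=3: → [4,6); WM=4
i=2 t=6 v=3: → [6,8); WM=6
i=3 t=6 v=7: → [6,8); WM=6
i=4 t=1 v=4: DROP (t<6-3); WM=6
i=5 t=7 v=2: → [6,9); WM=7
i=6 t=7 v=3: → [6,9); WM=7
i=7 t=8 v=2: → [6,10); WM=8
i=8 t=6 v=2: → [6,10); WM=8
i=9 t=5 v=2: → [4,10); WM=8
i=10 t=10 v=5: → [10,12); WM=10
i=11 t=8 v=7: → [4,10); WM=10
i=12 t=8 v=7: → [4,10); WM=10
i=13 t=12 v=6: → [12,14); WM=12
i=14 t=9 v=2: → [4,12); WM=12
i=15 t=13 v=7: → [12,15); WM=13
i=16 t=13 v=9: → [12,15); WM=13
i=17 t=15 v=9: → [15,17); WM=15
i=18 t=19 v=1: → [19,21); WM=19
i=19 t=20 v=4: → [19,22); WM=20
i=20 t=14 v=2: DROP (t<20-3); WM=20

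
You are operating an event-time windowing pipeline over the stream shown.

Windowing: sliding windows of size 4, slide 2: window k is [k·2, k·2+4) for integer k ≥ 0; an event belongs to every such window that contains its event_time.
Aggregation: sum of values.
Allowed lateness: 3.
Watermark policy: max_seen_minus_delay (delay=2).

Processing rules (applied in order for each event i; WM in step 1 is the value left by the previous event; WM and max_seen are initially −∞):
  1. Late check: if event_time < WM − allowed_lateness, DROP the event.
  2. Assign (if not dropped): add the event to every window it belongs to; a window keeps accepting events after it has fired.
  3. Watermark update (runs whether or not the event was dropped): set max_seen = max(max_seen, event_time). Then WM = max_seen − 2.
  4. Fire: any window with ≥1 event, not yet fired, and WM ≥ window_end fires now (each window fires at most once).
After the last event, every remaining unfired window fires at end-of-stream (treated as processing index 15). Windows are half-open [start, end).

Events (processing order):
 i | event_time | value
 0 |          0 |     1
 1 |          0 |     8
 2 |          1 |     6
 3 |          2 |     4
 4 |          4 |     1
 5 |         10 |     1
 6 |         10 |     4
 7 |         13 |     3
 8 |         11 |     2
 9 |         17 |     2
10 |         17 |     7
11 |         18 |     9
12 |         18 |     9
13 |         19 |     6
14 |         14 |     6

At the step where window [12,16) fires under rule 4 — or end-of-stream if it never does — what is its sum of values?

i=0 t=0 v=1: → [0,4); WM=-2
i=1 t=0 v=8: → [0,4); WM=-2
i=2 t=1 v=6: → [0,4); WM=-1
i=3 t=2 v=4: → [2,6),[0,4); WM=0
i=4 t=4 v=1: → [4,8),[2,6); WM=2
i=5 t=10 v=1: → [10,14),[8,12); WM=8; [0,4) fires=19 [2,6) fires=5 [4,8) fires=1
i=6 t=10 v=4: → [10,14),[8,12); WM=8
i=7 t=13 v=3: → [12,16),[10,14); WM=11
i=8 t=11 v=2: → [10,14),[8,12); WM=11
i=9 t=17 v=2: → [16,20),[14,18); WM=15; [8,12) fires=7 [10,14) fires=10
i=10 t=17 v=7: → [16,20),[14,18); WM=15
i=11 t=18 v=9: → [18,22),[16,20); WM=16; [12,16) fires=3
i=12 t=18 v=9: → [18,22),[16,20); WM=16
i=13 t=19 v=6: → [18,22),[16,20); WM=17
i=14 t=14 v=6: → [14,18),[12,16); WM=17

3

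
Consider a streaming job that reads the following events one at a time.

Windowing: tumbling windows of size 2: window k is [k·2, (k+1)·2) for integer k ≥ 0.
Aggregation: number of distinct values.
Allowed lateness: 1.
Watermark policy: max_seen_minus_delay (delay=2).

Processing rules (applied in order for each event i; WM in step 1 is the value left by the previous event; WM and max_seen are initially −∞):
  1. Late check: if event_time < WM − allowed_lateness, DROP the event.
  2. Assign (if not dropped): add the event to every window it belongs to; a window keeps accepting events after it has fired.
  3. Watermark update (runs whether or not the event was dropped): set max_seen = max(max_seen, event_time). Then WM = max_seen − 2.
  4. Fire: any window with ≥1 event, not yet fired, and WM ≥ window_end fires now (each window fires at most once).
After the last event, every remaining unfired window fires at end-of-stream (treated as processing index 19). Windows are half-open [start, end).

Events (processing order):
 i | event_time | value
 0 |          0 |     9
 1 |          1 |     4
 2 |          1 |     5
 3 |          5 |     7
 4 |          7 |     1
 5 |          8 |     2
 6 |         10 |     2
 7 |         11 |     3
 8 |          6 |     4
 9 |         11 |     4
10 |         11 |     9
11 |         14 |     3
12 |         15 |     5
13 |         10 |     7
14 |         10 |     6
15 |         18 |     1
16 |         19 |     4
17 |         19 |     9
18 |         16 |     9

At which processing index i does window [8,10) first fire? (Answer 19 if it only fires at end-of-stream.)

11

i=0 t=0 v=9: → [0,2); WM=-2
i=1 t=1 v=4: → [0,2); WM=-1
i=2 t=1 v=5: → [0,2); WM=-1
i=3 t=5 v=7: → [4,6); WM=3; [0,2) fires=3
i=4 t=7 v=1: → [6,8); WM=5
i=5 t=8 v=2: → [8,10); WM=6; [4,6) fires=1
i=6 t=10 v=2: → [10,12); WM=8; [6,8) fires=1
i=7 t=11 v=3: → [10,12); WM=9
i=8 t=6 v=4: DROP (t<9-1); WM=9
i=9 t=11 v=4: → [10,12); WM=9
i=10 t=11 v=9: → [10,12); WM=9
i=11 t=14 v=3: → [14,16); WM=12; [8,10) fires=1 [10,12) fires=4
i=12 t=15 v=5: → [14,16); WM=13
i=13 t=10 v=7: DROP (t<13-1); WM=13
i=14 t=10 v=6: DROP (t<13-1); WM=13
i=15 t=18 v=1: → [18,20); WM=16; [14,16) fires=2
i=16 t=19 v=4: → [18,20); WM=17
i=17 t=19 v=9: → [18,20); WM=17
i=18 t=16 v=9: → [16,18); WM=17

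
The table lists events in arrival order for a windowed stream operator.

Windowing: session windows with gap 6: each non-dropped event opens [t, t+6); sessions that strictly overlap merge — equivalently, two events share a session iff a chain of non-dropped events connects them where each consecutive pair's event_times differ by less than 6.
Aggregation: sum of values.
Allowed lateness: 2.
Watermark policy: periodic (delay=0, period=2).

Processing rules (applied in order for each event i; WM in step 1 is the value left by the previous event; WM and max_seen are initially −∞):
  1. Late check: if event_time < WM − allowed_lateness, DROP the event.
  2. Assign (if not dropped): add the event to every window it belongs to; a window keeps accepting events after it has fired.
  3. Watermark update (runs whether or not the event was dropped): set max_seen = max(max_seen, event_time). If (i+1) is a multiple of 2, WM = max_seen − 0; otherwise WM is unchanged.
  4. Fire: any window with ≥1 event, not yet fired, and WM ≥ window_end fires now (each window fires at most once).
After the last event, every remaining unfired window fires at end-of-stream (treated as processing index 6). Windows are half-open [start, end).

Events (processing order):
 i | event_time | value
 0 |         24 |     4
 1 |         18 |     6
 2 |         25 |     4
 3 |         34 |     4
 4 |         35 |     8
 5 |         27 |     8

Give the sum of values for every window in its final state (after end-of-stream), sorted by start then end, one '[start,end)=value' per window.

i=0 t=24 v=4: → [24,30); WM=−∞
i=1 t=18 v=6: → [18,24); WM=24
i=2 t=25 v=4: → [24,31); WM=24
i=3 t=34 v=4: → [34,40); WM=34
i=4 t=35 v=8: → [34,41); WM=34
i=5 t=27 v=8: DROP (t<34-2); WM=35

[18,24)=6 [24,31)=8 [34,41)=12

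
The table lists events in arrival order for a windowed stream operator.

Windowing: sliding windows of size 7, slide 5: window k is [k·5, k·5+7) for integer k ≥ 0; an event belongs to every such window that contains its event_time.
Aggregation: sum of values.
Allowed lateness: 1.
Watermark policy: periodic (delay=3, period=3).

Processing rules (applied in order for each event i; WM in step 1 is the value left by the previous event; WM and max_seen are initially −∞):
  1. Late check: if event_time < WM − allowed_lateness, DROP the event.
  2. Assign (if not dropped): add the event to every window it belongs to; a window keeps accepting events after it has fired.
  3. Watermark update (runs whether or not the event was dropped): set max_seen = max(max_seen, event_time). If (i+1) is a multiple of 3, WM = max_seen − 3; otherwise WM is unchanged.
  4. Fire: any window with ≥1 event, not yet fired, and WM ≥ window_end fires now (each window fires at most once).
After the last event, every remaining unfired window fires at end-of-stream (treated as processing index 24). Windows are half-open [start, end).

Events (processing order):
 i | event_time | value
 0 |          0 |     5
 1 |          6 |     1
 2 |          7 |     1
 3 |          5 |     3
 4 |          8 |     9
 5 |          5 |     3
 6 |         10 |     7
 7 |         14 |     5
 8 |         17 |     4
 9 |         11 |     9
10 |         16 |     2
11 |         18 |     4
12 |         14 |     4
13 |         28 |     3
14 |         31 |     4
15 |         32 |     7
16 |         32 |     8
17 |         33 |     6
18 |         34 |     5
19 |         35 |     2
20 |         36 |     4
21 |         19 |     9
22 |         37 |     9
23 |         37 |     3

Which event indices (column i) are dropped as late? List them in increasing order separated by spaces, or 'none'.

i=0 t=0 v=5: → [0,7); WM=−∞
i=1 t=6 v=1: → [5,12),[0,7); WM=−∞
i=2 t=7 v=1: → [5,12); WM=4
i=3 t=5 v=3: → [5,12),[0,7); WM=4
i=4 t=8 v=9: → [5,12); WM=4
i=5 t=5 v=3: → [5,12),[0,7); WM=5
i=6 t=10 v=7: → [10,17),[5,12); WM=5
i=7 t=14 v=5: → [10,17); WM=5
i=8 t=17 v=4: → [15,22); WM=14; [0,7) fires=12 [5,12) fires=24
i=9 t=11 v=9: DROP (t<14-1); WM=14
i=10 t=16 v=2: → [15,22),[10,17); WM=14
i=11 t=18 v=4: → [15,22); WM=15
i=12 t=14 v=4: → [10,17); WM=15
i=13 t=28 v=3: → [25,32); WM=15
i=14 t=31 v=4: → [30,37),[25,32); WM=28; [10,17) fires=18 [15,22) fires=10
i=15 t=32 v=7: → [30,37); WM=28
i=16 t=32 v=8: → [30,37); WM=28
i=17 t=33 v=6: → [30,37); WM=30
i=18 t=34 v=5: → [30,37); WM=30
i=19 t=35 v=2: → [35,42),[30,37); WM=30
i=20 t=36 v=4: → [35,42),[30,37); WM=33; [25,32) fires=7
i=21 t=19 v=9: DROP (t<33-1); WM=33
i=22 t=37 v=9: → [35,42); WM=33
i=23 t=37 v=3: → [35,42); WM=34

9 21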